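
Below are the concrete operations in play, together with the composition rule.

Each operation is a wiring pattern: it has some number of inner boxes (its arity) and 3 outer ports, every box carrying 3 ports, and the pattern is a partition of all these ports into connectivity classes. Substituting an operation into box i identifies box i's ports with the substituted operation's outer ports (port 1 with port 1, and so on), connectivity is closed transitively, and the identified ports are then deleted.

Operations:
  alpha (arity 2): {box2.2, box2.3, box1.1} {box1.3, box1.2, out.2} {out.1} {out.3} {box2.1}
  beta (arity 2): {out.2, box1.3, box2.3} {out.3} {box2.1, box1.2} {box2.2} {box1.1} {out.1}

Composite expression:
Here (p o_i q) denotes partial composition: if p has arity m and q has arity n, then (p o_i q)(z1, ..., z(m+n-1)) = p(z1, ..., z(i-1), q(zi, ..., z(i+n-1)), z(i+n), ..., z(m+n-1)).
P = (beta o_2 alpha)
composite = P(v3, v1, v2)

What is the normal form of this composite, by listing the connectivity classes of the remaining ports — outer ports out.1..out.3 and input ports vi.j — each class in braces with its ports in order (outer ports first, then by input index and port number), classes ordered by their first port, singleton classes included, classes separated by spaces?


Reachability decides: close wires over beta-identified ports.
the subtree at alpha composes to {out.1} {out.2, v1.2, v1.3} {out.3} {v1.1, v2.2, v2.3} {v2.1} on (v1, v2); out.j = own outer ports
the subtree at beta composes to {out.1} {out.2, v3.3} {out.3} {v1.1, v2.2, v2.3} {v1.2, v1.3} {v2.1} {v3.1} {v3.2} on (v3, v1, v2); out.j = own outer ports

{out.1} {out.2, v3.3} {out.3} {v1.1, v2.2, v2.3} {v1.2, v1.3} {v2.1} {v3.1} {v3.2}


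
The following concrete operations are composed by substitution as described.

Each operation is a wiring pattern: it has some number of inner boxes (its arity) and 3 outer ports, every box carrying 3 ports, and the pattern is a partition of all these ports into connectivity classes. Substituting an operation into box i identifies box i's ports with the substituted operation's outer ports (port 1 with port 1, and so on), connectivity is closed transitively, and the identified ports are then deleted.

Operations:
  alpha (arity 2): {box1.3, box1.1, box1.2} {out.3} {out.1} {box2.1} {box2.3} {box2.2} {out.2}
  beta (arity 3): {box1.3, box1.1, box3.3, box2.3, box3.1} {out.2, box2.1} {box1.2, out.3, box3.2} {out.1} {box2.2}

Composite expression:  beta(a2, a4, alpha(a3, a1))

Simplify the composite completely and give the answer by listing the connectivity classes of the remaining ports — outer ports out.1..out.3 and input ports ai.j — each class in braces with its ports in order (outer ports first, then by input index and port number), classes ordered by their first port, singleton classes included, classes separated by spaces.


Substituting into beta glues patterns; closure does the rest.
alpha over (a3, a1) gives {out.1} {out.2} {out.3} {a1.1} {a1.2} {a1.3} {a3.1, a3.2, a3.3}, out.j being that stage's outer ports
beta over (a2, a4, a3, a1) gives {out.1} {out.2, a4.1} {out.3, a2.2} {a1.1} {a1.2} {a1.3} {a2.1, a2.3, a4.3} {a3.1, a3.2, a3.3} {a4.2}, out.j being that stage's outer ports

{out.1} {out.2, a4.1} {out.3, a2.2} {a1.1} {a1.2} {a1.3} {a2.1, a2.3, a4.3} {a3.1, a3.2, a3.3} {a4.2}


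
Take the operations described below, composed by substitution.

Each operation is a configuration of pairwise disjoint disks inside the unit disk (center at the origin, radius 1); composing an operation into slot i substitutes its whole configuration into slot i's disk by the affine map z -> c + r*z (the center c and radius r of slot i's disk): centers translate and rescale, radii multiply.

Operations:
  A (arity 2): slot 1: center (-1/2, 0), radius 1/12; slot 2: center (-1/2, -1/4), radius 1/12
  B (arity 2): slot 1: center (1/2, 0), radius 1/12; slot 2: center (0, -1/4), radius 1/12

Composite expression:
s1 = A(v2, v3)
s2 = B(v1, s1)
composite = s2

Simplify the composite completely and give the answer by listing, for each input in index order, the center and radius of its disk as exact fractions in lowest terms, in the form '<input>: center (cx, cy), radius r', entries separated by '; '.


v1: center (1/2, 0), radius 1/12; v2: center (-1/24, -1/4), radius 1/144; v3: center (-1/24, -13/48), radius 1/144


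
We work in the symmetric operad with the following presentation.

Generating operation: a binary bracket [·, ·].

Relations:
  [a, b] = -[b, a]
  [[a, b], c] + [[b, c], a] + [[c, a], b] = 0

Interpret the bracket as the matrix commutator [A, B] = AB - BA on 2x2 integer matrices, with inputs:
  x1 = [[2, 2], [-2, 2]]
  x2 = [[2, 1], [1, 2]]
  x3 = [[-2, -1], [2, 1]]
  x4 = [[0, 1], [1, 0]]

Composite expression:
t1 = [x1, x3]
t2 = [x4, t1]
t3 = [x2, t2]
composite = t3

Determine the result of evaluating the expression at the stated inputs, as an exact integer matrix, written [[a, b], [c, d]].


[x1, x3] = [[2, 6], [6, -2]]
[x4, [x1, x3]] = [[0, -4], [4, 0]]
[x2, [x4, [x1, x3]]] = [[8, 0], [0, -8]]

[[8, 0], [0, -8]]


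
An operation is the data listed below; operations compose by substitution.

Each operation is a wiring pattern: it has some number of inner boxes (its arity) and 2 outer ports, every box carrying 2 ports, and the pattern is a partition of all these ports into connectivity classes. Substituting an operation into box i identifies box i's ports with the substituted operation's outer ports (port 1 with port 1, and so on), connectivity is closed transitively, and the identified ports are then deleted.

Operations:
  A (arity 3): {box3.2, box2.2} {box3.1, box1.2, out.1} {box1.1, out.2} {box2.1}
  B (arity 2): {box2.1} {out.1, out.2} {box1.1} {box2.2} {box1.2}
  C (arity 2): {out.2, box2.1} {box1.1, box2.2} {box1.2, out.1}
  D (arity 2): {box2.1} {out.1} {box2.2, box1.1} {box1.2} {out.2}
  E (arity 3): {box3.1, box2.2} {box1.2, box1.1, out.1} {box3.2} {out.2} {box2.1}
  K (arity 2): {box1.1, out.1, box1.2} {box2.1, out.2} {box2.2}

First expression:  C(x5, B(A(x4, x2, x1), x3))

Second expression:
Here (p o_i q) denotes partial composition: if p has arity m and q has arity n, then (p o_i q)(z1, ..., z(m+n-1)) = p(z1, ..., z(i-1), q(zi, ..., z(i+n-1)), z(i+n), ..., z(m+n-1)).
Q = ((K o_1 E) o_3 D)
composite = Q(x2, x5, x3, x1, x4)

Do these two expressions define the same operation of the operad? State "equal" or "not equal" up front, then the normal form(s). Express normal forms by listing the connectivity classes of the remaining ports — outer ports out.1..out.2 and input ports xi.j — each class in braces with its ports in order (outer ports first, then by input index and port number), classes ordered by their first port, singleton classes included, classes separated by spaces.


In normal form, the first expression is {out.1, x5.2} {out.2, x5.1} {x1.1, x4.2} {x1.2, x2.2} {x2.1} {x3.1} {x3.2} {x4.1}
In normal form, the second expression is {out.1, x2.1, x2.2} {out.2, x4.1} {x1.1} {x1.2, x3.1} {x3.2} {x4.2} {x5.1} {x5.2}
Distinct normal forms: not equal.

not equal; first: {out.1, x5.2} {out.2, x5.1} {x1.1, x4.2} {x1.2, x2.2} {x2.1} {x3.1} {x3.2} {x4.1}; second: {out.1, x2.1, x2.2} {out.2, x4.1} {x1.1} {x1.2, x3.1} {x3.2} {x4.2} {x5.1} {x5.2}


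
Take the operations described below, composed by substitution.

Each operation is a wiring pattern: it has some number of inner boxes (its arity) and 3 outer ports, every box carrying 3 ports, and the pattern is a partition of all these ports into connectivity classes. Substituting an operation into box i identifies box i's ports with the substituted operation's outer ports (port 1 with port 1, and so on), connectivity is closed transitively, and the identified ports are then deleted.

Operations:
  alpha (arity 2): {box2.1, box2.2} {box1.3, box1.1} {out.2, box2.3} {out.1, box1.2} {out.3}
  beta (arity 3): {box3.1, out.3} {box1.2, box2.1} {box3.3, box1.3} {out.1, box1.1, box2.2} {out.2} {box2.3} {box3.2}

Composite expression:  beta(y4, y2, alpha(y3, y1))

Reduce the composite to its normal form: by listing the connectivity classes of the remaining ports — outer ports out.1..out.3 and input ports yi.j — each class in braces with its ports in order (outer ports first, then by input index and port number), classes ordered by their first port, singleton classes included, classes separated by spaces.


Treat the ports identified at beta as solder joints: merge, then drop.
composing alpha on (y3, y1), with out.j its own outer ports: {out.1, y3.2} {out.2, y1.3} {out.3} {y1.1, y1.2} {y3.1, y3.3}
composing beta on (y4, y2, y3, y1), with out.j its own outer ports: {out.1, y2.2, y4.1} {out.2} {out.3, y3.2} {y1.1, y1.2} {y1.3} {y2.1, y4.2} {y2.3} {y3.1, y3.3} {y4.3}

{out.1, y2.2, y4.1} {out.2} {out.3, y3.2} {y1.1, y1.2} {y1.3} {y2.1, y4.2} {y2.3} {y3.1, y3.3} {y4.3}


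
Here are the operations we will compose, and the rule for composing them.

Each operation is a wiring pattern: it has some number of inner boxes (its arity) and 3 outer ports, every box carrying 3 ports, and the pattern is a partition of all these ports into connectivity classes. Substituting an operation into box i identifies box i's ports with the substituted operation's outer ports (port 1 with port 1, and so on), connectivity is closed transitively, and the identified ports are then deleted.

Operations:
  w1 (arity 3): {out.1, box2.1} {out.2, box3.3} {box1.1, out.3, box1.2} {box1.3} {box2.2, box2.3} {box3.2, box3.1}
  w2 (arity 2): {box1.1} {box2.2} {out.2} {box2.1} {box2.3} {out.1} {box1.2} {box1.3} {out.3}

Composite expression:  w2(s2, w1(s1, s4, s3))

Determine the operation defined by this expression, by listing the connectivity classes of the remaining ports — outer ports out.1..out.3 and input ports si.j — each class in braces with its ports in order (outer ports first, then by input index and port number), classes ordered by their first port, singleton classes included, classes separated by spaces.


Two ports join when wires chain via w2-identified ports.
after w1, the pattern on (s1, s4, s3) reads {out.1, s4.1} {out.2, s3.3} {out.3, s1.1, s1.2} {s1.3} {s3.1, s3.2} {s4.2, s4.3} (out.j = its outer ports)
after w2, the pattern on (s2, s1, s4, s3) reads {out.1} {out.2} {out.3} {s1.1, s1.2} {s1.3} {s2.1} {s2.2} {s2.3} {s3.1, s3.2} {s3.3} {s4.1} {s4.2, s4.3} (out.j = its outer ports)

{out.1} {out.2} {out.3} {s1.1, s1.2} {s1.3} {s2.1} {s2.2} {s2.3} {s3.1, s3.2} {s3.3} {s4.1} {s4.2, s4.3}


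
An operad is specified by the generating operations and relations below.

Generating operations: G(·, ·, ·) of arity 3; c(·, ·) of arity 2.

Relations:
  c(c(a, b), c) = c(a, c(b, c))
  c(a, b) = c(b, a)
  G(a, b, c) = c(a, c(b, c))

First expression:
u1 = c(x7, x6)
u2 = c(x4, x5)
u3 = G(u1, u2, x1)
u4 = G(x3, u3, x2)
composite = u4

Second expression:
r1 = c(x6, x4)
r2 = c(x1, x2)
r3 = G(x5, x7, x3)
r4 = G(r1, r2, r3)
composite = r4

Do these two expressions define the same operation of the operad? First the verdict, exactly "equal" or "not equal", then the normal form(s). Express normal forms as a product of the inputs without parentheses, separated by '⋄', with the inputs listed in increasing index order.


Normal form of the first expression: x1 ⋄ x2 ⋄ x3 ⋄ x4 ⋄ x5 ⋄ x6 ⋄ x7
Normal form of the second expression: x1 ⋄ x2 ⋄ x3 ⋄ x4 ⋄ x5 ⋄ x6 ⋄ x7
Both agree, so they are equal.

equal; the common form is x1 ⋄ x2 ⋄ x3 ⋄ x4 ⋄ x5 ⋄ x6 ⋄ x7


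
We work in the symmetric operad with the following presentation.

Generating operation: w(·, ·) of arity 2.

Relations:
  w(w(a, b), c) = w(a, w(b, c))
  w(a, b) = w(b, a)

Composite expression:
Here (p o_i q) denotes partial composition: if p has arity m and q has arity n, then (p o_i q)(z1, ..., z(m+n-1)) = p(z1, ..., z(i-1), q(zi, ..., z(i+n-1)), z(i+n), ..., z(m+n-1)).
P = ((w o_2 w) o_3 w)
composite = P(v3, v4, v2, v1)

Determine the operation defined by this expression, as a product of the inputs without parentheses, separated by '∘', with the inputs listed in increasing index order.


Key point: w commutes, so take the v-inputs in any fixed order.
w(v2, v1) unparenthesizes to v2 ∘ v1
w(v4, w(v2, v1)) unparenthesizes to v4 ∘ v2 ∘ v1
w(v3, w(v4, w(v2, v1))) unparenthesizes to v3 ∘ v4 ∘ v2 ∘ v1
rearranged into index order: v1 ∘ v2 ∘ v3 ∘ v4

v1 ∘ v2 ∘ v3 ∘ v4


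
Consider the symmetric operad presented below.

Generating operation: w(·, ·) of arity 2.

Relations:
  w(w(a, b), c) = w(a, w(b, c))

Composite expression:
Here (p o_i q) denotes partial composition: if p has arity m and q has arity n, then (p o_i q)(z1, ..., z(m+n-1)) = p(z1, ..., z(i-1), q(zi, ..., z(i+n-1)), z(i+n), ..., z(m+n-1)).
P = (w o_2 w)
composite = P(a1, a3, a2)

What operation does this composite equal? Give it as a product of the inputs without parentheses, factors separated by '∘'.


a1 ∘ a3 ∘ a2

The w-tree's shape is irrelevant; the a-reading-order decides.
w(a3, a2) unparenthesizes to a3 ∘ a2
w(a1, w(a3, a2)) unparenthesizes to a1 ∘ a3 ∘ a2


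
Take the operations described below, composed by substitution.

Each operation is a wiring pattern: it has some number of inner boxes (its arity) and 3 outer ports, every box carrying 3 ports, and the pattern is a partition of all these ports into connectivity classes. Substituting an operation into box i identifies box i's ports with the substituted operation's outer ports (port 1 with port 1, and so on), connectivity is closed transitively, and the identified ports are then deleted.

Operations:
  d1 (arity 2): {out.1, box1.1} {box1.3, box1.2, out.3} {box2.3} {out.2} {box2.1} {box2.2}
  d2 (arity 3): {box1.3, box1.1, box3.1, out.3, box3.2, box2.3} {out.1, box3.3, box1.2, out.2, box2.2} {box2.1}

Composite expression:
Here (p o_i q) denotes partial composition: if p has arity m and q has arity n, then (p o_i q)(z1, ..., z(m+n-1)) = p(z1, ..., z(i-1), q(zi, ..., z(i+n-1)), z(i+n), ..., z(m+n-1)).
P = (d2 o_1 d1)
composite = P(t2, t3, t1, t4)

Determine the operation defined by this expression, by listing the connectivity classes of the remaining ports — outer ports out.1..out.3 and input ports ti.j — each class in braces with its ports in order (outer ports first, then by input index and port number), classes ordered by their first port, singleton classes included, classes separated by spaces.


{out.1, out.2, t1.2, t4.3} {out.3, t1.3, t2.1, t2.2, t2.3, t4.1, t4.2} {t1.1} {t3.1} {t3.2} {t3.3}

Two ports join when wires chain via d2-identified ports.
d1 over (t2, t3) gives {out.1, t2.1} {out.2} {out.3, t2.2, t2.3} {t3.1} {t3.2} {t3.3}, out.j being that stage's outer ports
d2 over (t2, t3, t1, t4) gives {out.1, out.2, t1.2, t4.3} {out.3, t1.3, t2.1, t2.2, t2.3, t4.1, t4.2} {t1.1} {t3.1} {t3.2} {t3.3}, out.j being that stage's outer ports


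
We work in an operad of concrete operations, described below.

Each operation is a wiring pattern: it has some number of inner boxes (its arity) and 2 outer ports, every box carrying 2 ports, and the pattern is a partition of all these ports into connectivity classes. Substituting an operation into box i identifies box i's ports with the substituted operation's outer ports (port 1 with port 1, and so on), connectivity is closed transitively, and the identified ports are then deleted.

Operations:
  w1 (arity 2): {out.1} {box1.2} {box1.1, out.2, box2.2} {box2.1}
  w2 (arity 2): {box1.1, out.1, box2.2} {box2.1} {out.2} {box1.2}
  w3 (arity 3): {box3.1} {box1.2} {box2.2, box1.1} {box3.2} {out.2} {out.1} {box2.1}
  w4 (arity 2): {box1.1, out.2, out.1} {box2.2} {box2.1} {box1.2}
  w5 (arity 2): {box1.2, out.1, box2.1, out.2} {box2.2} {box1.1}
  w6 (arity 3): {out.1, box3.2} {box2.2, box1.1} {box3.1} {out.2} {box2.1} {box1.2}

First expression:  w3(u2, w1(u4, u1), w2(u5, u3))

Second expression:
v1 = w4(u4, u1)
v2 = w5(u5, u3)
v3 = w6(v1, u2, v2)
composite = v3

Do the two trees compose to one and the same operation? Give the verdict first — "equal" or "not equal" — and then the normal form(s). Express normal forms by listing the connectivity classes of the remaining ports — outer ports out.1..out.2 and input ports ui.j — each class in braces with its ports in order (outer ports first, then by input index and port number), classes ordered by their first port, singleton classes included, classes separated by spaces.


not equal; first: {out.1} {out.2} {u1.1} {u1.2, u2.1, u4.1} {u2.2} {u3.1} {u3.2, u5.1} {u4.2} {u5.2}; second: {out.1, u3.1, u5.2} {out.2} {u1.1} {u1.2} {u2.1} {u2.2, u4.1} {u3.2} {u4.2} {u5.1}

The first composite normalizes to {out.1} {out.2} {u1.1} {u1.2, u2.1, u4.1} {u2.2} {u3.1} {u3.2, u5.1} {u4.2} {u5.2}
The second composite normalizes to {out.1, u3.1, u5.2} {out.2} {u1.1} {u1.2} {u2.1} {u2.2, u4.1} {u3.2} {u4.2} {u5.1}
Different reductions; not equal.


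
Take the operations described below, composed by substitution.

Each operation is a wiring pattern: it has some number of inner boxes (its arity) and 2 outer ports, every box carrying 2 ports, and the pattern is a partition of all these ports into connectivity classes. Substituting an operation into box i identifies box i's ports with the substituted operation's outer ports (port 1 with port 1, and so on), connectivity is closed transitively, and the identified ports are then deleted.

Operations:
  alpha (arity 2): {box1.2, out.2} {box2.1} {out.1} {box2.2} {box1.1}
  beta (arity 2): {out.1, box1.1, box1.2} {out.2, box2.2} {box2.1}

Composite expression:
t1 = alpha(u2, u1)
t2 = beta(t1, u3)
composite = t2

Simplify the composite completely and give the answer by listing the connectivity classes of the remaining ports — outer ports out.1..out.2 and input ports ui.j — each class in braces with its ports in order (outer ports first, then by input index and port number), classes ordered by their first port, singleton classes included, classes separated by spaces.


Substituting into beta glues patterns; closure does the rest.
composing alpha on (u2, u1), with out.j its own outer ports: {out.1} {out.2, u2.2} {u1.1} {u1.2} {u2.1}
composing beta on (u2, u1, u3), with out.j its own outer ports: {out.1, u2.2} {out.2, u3.2} {u1.1} {u1.2} {u2.1} {u3.1}

{out.1, u2.2} {out.2, u3.2} {u1.1} {u1.2} {u2.1} {u3.1}


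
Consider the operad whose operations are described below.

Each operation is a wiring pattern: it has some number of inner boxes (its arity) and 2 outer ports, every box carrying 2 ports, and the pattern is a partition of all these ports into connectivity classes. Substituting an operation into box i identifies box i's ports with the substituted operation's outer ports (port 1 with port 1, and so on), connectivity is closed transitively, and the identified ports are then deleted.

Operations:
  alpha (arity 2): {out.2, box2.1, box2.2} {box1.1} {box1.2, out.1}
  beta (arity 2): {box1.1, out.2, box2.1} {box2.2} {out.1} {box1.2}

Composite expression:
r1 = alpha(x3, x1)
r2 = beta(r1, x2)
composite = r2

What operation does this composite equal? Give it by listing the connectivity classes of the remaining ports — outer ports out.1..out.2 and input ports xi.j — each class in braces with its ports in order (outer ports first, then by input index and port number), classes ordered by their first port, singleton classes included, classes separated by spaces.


{out.1} {out.2, x2.1, x3.2} {x1.1, x1.2} {x2.2} {x3.1}


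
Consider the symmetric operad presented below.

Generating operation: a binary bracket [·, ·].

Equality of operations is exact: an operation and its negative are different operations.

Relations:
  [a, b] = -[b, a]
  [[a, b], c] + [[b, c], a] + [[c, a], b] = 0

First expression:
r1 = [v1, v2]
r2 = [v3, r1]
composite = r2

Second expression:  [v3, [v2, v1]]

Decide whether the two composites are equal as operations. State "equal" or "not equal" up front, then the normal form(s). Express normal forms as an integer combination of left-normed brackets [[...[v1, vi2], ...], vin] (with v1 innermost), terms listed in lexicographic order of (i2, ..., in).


Reducing the first expression gives -[[v1, v2], v3]
Reducing the second expression gives [[v1, v2], v3]
They disagree, so not equal.

not equal; the first gives -[[v1, v2], v3] and the second [[v1, v2], v3]


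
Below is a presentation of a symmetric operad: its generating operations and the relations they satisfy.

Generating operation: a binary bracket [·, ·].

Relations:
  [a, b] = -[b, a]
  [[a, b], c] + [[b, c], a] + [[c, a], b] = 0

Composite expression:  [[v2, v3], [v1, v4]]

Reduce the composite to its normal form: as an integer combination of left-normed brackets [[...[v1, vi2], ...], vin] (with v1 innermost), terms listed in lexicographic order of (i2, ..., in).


-[[[v1, v4], v2], v3] + [[[v1, v4], v3], v2]

Expand each bracket as ab - ba; the v1-initial words give the coefficients.
Composite bracket: [[v2, v3], [v1, v4]]
Expanding via [a, b] = ab - ba: 8 signed words (2^3 = 8).
Only words starting with v1 matter:
  the word v1v4v2v3 carries sign -1 and contributes -[[[v1, v4], v2], v3]
  the word v1v4v3v2 carries sign +1 and contributes +[[[v1, v4], v3], v2]


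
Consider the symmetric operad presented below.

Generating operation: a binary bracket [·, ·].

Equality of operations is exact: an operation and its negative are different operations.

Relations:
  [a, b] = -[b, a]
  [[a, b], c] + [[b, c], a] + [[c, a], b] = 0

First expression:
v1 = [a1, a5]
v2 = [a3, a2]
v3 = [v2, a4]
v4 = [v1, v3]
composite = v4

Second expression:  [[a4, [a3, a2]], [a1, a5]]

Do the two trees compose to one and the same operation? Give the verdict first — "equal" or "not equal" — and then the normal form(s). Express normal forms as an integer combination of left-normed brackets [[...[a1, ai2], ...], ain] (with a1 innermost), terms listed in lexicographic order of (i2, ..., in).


equal; the common form is -[[[[a1, a5], a2], a3], a4] + [[[[a1, a5], a3], a2], a4] + [[[[a1, a5], a4], a2], a3] - [[[[a1, a5], a4], a3], a2]

The first composite normalizes to -[[[[a1, a5], a2], a3], a4] + [[[[a1, a5], a3], a2], a4] + [[[[a1, a5], a4], a2], a3] - [[[[a1, a5], a4], a3], a2]
The second composite normalizes to -[[[[a1, a5], a2], a3], a4] + [[[[a1, a5], a3], a2], a4] + [[[[a1, a5], a4], a2], a3] - [[[[a1, a5], a4], a3], a2]
Both agree, so they are equal.


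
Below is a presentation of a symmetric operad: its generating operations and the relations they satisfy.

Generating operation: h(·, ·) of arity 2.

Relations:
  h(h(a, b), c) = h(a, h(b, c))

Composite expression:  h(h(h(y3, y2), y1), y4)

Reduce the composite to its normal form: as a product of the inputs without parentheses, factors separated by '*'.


y3 * y2 * y1 * y4

Under associativity of h, the answer is the y's in reading order.
h(y3, y2) reduces to y3 * y2
h(h(y3, y2), y1) reduces to y3 * y2 * y1
h(h(h(y3, y2), y1), y4) reduces to y3 * y2 * y1 * y4


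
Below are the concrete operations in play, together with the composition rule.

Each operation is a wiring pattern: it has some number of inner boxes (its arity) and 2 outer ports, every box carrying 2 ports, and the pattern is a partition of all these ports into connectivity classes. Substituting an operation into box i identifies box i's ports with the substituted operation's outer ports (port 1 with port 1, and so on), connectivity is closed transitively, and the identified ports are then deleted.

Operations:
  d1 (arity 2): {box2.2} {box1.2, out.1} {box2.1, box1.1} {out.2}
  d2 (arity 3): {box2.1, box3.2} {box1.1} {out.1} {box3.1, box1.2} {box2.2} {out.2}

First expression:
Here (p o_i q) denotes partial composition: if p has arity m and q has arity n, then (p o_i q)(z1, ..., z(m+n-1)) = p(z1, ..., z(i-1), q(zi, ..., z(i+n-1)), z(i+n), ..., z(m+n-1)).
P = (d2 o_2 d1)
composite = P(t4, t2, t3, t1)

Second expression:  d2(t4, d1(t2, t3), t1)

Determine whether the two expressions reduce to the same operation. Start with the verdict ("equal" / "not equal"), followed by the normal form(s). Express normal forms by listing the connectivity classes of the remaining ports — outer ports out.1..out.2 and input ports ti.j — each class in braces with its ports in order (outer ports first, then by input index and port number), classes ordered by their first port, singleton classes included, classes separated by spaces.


equal; both compose to {out.1} {out.2} {t1.1, t4.2} {t1.2, t2.2} {t2.1, t3.1} {t3.2} {t4.1}

The first expression reduces to {out.1} {out.2} {t1.1, t4.2} {t1.2, t2.2} {t2.1, t3.1} {t3.2} {t4.1}
The second expression reduces to {out.1} {out.2} {t1.1, t4.2} {t1.2, t2.2} {t2.1, t3.1} {t3.2} {t4.1}
The normal forms match — equal.


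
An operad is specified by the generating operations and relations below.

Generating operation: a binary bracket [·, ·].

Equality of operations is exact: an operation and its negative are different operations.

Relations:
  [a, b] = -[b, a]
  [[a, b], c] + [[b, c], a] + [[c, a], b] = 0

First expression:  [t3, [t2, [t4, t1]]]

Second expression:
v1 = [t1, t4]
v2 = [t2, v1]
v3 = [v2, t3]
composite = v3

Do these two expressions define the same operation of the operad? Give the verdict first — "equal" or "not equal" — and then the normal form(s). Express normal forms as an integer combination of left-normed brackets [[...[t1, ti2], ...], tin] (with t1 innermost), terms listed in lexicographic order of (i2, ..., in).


The first expression reduces to -[[[t1, t4], t2], t3]
The second expression reduces to -[[[t1, t4], t2], t3]
One common form — equal.

equal: each reduces to -[[[t1, t4], t2], t3]


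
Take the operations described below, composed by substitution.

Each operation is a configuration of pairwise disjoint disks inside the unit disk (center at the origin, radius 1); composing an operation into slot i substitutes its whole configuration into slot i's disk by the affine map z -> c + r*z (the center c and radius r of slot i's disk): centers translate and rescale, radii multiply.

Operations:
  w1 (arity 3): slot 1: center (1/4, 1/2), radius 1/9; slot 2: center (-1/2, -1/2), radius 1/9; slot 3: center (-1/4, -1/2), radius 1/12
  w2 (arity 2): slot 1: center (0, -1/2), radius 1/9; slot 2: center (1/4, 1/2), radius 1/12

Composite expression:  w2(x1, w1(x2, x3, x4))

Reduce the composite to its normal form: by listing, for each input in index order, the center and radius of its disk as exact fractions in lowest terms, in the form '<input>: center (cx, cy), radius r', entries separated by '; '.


x1: center (0, -1/2), radius 1/9; x2: center (13/48, 13/24), radius 1/108; x3: center (5/24, 11/24), radius 1/108; x4: center (11/48, 11/24), radius 1/144


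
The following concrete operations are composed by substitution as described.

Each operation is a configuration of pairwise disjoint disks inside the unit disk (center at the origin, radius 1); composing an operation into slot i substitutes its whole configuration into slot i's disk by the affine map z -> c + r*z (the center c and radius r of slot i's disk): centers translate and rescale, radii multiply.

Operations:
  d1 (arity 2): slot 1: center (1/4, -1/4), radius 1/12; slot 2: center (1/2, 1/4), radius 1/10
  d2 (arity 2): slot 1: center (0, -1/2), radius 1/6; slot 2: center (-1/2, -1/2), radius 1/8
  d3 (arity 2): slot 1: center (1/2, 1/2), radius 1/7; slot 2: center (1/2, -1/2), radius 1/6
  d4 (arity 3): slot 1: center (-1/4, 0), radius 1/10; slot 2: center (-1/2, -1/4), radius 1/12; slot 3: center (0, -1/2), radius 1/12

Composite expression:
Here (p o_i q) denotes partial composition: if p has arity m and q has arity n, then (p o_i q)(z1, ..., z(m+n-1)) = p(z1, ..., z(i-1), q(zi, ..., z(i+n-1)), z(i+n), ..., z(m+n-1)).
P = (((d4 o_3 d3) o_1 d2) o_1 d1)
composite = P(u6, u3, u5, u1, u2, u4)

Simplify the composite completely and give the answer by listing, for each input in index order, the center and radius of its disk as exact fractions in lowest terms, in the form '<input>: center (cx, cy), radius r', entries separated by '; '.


Each u-disk chains the slot maps above it in d4; radii multiply.
input u6: applying the 3 nested substitutions gives center (-59/240, -13/240), radius 1/720
input u3: applying the 3 nested substitutions gives center (-29/120, -11/240), radius 1/600
input u5: applying the 2 nested substitutions gives center (-3/10, -1/20), radius 1/80
input u1: applying the 1 nested substitution gives center (-1/2, -1/4), radius 1/12
input u2: applying the 2 nested substitutions gives center (1/24, -11/24), radius 1/84
input u4: applying the 2 nested substitutions gives center (1/24, -13/24), radius 1/72

u1: center (-1/2, -1/4), radius 1/12; u2: center (1/24, -11/24), radius 1/84; u3: center (-29/120, -11/240), radius 1/600; u4: center (1/24, -13/24), radius 1/72; u5: center (-3/10, -1/20), radius 1/80; u6: center (-59/240, -13/240), radius 1/720


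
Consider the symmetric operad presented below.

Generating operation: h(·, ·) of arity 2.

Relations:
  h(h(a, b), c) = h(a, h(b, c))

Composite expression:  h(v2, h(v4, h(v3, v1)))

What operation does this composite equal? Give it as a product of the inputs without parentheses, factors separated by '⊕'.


v2 ⊕ v4 ⊕ v3 ⊕ v1

Associativity of h dissolves the nesting; only the v-input order survives.
h(v3, v1) flattens to v3 ⊕ v1
h(v4, h(v3, v1)) flattens to v4 ⊕ v3 ⊕ v1
h(v2, h(v4, h(v3, v1))) flattens to v2 ⊕ v4 ⊕ v3 ⊕ v1


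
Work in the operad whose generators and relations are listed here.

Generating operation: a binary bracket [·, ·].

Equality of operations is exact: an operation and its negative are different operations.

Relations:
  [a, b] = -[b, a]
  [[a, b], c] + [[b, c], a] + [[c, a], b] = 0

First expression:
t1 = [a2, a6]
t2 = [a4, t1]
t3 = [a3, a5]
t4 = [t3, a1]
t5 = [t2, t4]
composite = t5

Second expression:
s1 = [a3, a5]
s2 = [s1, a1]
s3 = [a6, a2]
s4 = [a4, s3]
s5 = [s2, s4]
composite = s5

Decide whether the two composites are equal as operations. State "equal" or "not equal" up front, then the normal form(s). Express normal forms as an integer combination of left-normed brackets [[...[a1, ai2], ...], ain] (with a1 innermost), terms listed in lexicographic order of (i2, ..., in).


equal; both compose to -[[[[[a1, a3], a5], a2], a6], a4] + [[[[[a1, a3], a5], a4], a2], a6] - [[[[[a1, a3], a5], a4], a6], a2] + [[[[[a1, a3], a5], a6], a2], a4] + [[[[[a1, a5], a3], a2], a6], a4] - [[[[[a1, a5], a3], a4], a2], a6] + [[[[[a1, a5], a3], a4], a6], a2] - [[[[[a1, a5], a3], a6], a2], a4]

The first expression reduces to -[[[[[a1, a3], a5], a2], a6], a4] + [[[[[a1, a3], a5], a4], a2], a6] - [[[[[a1, a3], a5], a4], a6], a2] + [[[[[a1, a3], a5], a6], a2], a4] + [[[[[a1, a5], a3], a2], a6], a4] - [[[[[a1, a5], a3], a4], a2], a6] + [[[[[a1, a5], a3], a4], a6], a2] - [[[[[a1, a5], a3], a6], a2], a4]
The second expression reduces to -[[[[[a1, a3], a5], a2], a6], a4] + [[[[[a1, a3], a5], a4], a2], a6] - [[[[[a1, a3], a5], a4], a6], a2] + [[[[[a1, a3], a5], a6], a2], a4] + [[[[[a1, a5], a3], a2], a6], a4] - [[[[[a1, a5], a3], a4], a2], a6] + [[[[[a1, a5], a3], a4], a6], a2] - [[[[[a1, a5], a3], a6], a2], a4]
One common form — equal.


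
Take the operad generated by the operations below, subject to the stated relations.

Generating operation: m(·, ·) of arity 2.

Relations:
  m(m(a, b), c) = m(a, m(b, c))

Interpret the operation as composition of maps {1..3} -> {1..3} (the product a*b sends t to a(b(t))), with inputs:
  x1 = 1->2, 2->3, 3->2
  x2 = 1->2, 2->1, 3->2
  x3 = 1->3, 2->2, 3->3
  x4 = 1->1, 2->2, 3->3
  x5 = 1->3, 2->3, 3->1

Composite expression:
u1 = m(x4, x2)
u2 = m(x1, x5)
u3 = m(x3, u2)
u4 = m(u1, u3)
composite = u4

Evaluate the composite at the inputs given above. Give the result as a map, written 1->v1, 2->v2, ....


m(x4, x2) = 1->2, 2->1, 3->2
m(x1, x5) = 1->2, 2->2, 3->2
m(x3, m(x1, x5)) = 1->2, 2->2, 3->2
m(m(x4, x2), m(x3, m(x1, x5))) = 1->1, 2->1, 3->1

1->1, 2->1, 3->1


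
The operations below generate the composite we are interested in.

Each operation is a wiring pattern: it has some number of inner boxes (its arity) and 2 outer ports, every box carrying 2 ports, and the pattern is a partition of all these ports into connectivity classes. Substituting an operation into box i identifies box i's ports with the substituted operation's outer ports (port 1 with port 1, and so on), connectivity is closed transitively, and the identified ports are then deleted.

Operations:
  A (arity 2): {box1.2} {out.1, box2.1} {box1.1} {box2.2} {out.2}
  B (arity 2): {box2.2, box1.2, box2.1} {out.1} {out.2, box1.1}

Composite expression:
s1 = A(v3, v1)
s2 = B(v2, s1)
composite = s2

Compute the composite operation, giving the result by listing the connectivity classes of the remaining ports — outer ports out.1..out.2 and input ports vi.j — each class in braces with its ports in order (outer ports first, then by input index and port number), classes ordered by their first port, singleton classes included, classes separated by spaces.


{out.1} {out.2, v2.1} {v1.1, v2.2} {v1.2} {v3.1} {v3.2}

Connectivity passes through glued B-boundaries; trace each wire chain.
A over (v3, v1) gives {out.1, v1.1} {out.2} {v1.2} {v3.1} {v3.2}, out.j being that stage's outer ports
B over (v2, v3, v1) gives {out.1} {out.2, v2.1} {v1.1, v2.2} {v1.2} {v3.1} {v3.2}, out.j being that stage's outer ports


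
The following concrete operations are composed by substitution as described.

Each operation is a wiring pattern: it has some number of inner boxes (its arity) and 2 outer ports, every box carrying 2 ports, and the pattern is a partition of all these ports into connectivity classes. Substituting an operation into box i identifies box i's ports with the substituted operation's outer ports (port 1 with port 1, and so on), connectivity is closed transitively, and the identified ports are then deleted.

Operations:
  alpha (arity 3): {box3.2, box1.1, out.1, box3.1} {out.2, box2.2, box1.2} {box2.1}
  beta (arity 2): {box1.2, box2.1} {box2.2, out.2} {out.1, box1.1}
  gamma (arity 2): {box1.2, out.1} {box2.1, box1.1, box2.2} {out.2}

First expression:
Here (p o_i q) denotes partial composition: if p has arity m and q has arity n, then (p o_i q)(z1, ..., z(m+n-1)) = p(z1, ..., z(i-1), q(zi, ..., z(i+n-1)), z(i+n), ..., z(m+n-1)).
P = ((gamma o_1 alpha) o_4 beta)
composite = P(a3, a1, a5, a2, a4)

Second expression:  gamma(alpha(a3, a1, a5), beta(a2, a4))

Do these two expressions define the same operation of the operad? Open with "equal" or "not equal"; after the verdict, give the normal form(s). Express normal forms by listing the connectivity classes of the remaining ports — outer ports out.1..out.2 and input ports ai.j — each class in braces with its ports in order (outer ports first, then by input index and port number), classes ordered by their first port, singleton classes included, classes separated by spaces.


equal — both sides give {out.1, a1.2, a3.2} {out.2} {a1.1} {a2.1, a3.1, a4.2, a5.1, a5.2} {a2.2, a4.1}

Reducing the first expression gives {out.1, a1.2, a3.2} {out.2} {a1.1} {a2.1, a3.1, a4.2, a5.1, a5.2} {a2.2, a4.1}
Reducing the second expression gives {out.1, a1.2, a3.2} {out.2} {a1.1} {a2.1, a3.1, a4.2, a5.1, a5.2} {a2.2, a4.1}
One common form — equal.


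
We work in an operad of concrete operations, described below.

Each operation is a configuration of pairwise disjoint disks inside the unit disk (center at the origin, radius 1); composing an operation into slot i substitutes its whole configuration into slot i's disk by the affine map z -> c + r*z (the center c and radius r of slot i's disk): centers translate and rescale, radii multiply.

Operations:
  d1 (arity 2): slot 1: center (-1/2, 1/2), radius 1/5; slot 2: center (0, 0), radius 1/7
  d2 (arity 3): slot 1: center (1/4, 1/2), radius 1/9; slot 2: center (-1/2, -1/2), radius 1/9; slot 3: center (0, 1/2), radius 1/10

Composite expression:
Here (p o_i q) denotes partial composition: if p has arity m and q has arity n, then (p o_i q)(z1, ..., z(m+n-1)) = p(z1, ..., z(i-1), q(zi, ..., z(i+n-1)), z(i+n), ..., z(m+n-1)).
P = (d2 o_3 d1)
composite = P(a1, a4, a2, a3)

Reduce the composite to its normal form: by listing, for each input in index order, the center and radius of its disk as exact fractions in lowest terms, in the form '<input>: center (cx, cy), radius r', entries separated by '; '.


Nesting under d2 composes maps z -> c + r*z down each a-path.
a1: after 1 affine step, its disk has center (1/4, 1/2), radius 1/9
a4: after 1 affine step, its disk has center (-1/2, -1/2), radius 1/9
a2: after 2 affine steps, its disk has center (-1/20, 11/20), radius 1/50
a3: after 2 affine steps, its disk has center (0, 1/2), radius 1/70

a1: center (1/4, 1/2), radius 1/9; a2: center (-1/20, 11/20), radius 1/50; a3: center (0, 1/2), radius 1/70; a4: center (-1/2, -1/2), radius 1/9


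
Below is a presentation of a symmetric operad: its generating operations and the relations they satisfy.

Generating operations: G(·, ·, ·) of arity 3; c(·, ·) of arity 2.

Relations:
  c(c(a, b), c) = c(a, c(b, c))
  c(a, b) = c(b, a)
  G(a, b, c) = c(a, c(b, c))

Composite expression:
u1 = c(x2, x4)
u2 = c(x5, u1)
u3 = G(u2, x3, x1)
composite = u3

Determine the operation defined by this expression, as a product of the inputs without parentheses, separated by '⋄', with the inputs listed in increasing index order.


Any arrangement under G is one operation, so sort the x-inputs.
c(x2, x4) collapses to x2 ⋄ x4
c(x5, c(x2, x4)) collapses to x5 ⋄ x2 ⋄ x4
G(c(x5, c(x2, x4)), x3, x1) collapses to x5 ⋄ x2 ⋄ x4 ⋄ x3 ⋄ x1
sorting the factors by input index: x1 ⋄ x2 ⋄ x3 ⋄ x4 ⋄ x5

x1 ⋄ x2 ⋄ x3 ⋄ x4 ⋄ x5


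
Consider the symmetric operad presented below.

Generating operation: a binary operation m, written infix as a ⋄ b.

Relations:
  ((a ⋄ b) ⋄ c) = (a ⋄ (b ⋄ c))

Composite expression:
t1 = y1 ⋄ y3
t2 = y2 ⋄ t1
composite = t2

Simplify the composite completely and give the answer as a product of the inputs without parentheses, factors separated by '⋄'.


Associativity of m dissolves the nesting; only the y-input order survives.
(y1 ⋄ y3) collapses to y1 ⋄ y3
(y2 ⋄ (y1 ⋄ y3)) collapses to y2 ⋄ y1 ⋄ y3

y2 ⋄ y1 ⋄ y3


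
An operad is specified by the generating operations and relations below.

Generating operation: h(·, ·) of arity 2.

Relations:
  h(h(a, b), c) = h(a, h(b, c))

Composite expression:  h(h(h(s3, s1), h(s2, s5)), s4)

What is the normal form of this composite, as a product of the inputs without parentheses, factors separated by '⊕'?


s3 ⊕ s1 ⊕ s2 ⊕ s5 ⊕ s4

Every regrouping of h is equal, so read the s-inputs in written order.
h(s3, s1) flattens to s3 ⊕ s1
h(s2, s5) flattens to s2 ⊕ s5
h(h(s3, s1), h(s2, s5)) flattens to s3 ⊕ s1 ⊕ s2 ⊕ s5
h(h(h(s3, s1), h(s2, s5)), s4) flattens to s3 ⊕ s1 ⊕ s2 ⊕ s5 ⊕ s4


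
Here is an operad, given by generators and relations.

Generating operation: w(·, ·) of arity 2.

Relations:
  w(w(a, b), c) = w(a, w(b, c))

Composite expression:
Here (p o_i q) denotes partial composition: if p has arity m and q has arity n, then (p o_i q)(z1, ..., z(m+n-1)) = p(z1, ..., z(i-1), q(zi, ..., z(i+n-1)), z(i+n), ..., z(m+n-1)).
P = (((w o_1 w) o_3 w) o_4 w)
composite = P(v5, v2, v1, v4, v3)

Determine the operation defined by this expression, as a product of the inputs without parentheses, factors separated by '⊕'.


Key point: w is associative — brackets drop, the v-order remains.
w(v5, v2) flattens to v5 ⊕ v2
w(v4, v3) flattens to v4 ⊕ v3
w(v1, w(v4, v3)) flattens to v1 ⊕ v4 ⊕ v3
w(w(v5, v2), w(v1, w(v4, v3))) flattens to v5 ⊕ v2 ⊕ v1 ⊕ v4 ⊕ v3

v5 ⊕ v2 ⊕ v1 ⊕ v4 ⊕ v3


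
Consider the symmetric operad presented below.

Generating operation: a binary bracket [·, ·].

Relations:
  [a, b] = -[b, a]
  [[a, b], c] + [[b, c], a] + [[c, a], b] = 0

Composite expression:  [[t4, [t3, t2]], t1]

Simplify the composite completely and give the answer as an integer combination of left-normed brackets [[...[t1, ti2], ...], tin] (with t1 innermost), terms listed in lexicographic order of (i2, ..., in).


-[[[t1, t2], t3], t4] + [[[t1, t3], t2], t4] + [[[t1, t4], t2], t3] - [[[t1, t4], t3], t2]

In the tensor algebra, words opening t1 carry the t1-anchored form.
Composite bracket: [[t4, [t3, t2]], t1]
Each bracket splits as ab - ba, giving 8 signed words (2^3 = 8).
Words beginning with t1 determine it all:
  t1t2t3t4 (sign -1) contributes -[[[t1, t2], t3], t4]
  t1t3t2t4 (sign +1) contributes +[[[t1, t3], t2], t4]
  t1t4t2t3 (sign +1) contributes +[[[t1, t4], t2], t3]
  t1t4t3t2 (sign -1) contributes -[[[t1, t4], t3], t2]
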